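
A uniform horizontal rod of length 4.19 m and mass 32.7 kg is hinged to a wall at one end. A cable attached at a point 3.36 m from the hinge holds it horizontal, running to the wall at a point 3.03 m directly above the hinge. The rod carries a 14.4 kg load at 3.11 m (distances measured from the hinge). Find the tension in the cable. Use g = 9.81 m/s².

Choose the hinge as the axis so the unknown hinge reaction has zero arm there.
Beam weight: 32.7 × 9.81 = 320.8 N down at 2.095 m → arm 2.095 m, τ = 320.8 × 2.095 = 672.1 N·m clockwise.
Load: 14.4 × 9.81 = 141.3 N down at 3.11 m → arm 3.11 m, τ = 141.3 × 3.11 = 439.4 N·m clockwise.
Total clockwise load moment = 1112 N·m.
The cable tension T acts at 3.36 m; only its component perpendicular to the rod, T sinθ, produces torque. sinθ = h/√(h²+d²) = 3.03/√(3.03²+3.36²) = 0.6697.
Balancing moments: T × 3.36 × 0.6697 = 1112, giving T = 1112 / 2.25 = 494 N.

T ≈ 494 N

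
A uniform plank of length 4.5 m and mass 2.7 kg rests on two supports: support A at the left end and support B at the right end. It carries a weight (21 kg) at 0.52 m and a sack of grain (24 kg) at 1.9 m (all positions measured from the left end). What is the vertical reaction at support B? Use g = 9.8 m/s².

R_B ≈ 136 N

Sum moments about support A (its reaction then has zero moment arm).
Beam weight: 2.7 × 9.8 = 26.46 N down at 2.25 m → arm 2.25 m, τ = 26.46 × 2.25 = 59.54 N·m clockwise.
Weight: 21 × 9.8 = 205.8 N down at 0.52 m → arm 0.52 m, τ = 205.8 × 0.52 = 107 N·m clockwise.
Sack of grain: 24 × 9.8 = 235.2 N down at 1.9 m → arm 1.9 m, τ = 235.2 × 1.9 = 446.9 N·m clockwise.
Net load moment about support A = 613.4 N·m clockwise.
Reaction R at support B is upward at 4.5 m, arm 4.5 m → moment R × 4.5 counterclockwise.
Balancing moments: R × 4.5 = 613.4, giving R = 136 N.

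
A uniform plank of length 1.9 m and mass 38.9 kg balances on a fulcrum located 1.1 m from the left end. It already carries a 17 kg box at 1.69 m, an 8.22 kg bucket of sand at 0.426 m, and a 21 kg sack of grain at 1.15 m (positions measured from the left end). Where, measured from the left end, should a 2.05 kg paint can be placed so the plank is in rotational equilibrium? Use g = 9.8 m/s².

x ≈ 1.24 m from the left end

Sum moments about the fulcrum (at 1.1 m from the left end) (the support reaction has zero arm there).
Beam weight: 38.9 × 9.8 = 381.2 N down at 0.95 m → arm 0.15 m, τ = 381.2 × 0.15 = 57.18 N·m counterclockwise.
Box: 17 × 9.8 = 166.6 N down at 1.69 m → arm 0.59 m, τ = 166.6 × 0.59 = 98.29 N·m clockwise.
Bucket of sand: 8.22 × 9.8 = 80.56 N down at 0.426 m → arm 0.674 m, τ = 80.56 × 0.674 = 54.3 N·m counterclockwise.
Sack of grain: 21 × 9.8 = 205.8 N down at 1.15 m → arm 0.05 m, τ = 205.8 × 0.05 = 10.29 N·m clockwise.
Net moment of existing loads = 2.9 N·m counterclockwise.
The paint can weighs 2.05 × 9.8 = 20.09 N and must supply an equal clockwise moment, so its lever arm about the fulcrum is 2.9 / 20.09 = 0.144 m.
That puts it at 1.1 + 0.144 = 1.24 m from the left end.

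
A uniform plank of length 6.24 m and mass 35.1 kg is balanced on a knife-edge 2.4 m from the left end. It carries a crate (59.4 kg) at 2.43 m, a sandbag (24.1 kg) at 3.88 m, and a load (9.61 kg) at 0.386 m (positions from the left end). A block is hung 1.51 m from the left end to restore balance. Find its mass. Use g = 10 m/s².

m ≈ 48.7 kg

About the knife-edge (at 2.4 m from the left end):
Beam weight: 35.1 × 10 = 351 N down at 3.12 m → arm 0.72 m, τ = 351 × 0.72 = 252.7 N·m clockwise.
Crate: 59.4 × 10 = 594 N down at 2.43 m → arm 0.03 m, τ = 594 × 0.03 = 17.82 N·m clockwise.
Sandbag: 24.1 × 10 = 241 N down at 3.88 m → arm 1.48 m, τ = 241 × 1.48 = 356.7 N·m clockwise.
Load: 9.61 × 10 = 96.1 N down at 0.386 m → arm 2.014 m, τ = 96.1 × 2.014 = 193.5 N·m counterclockwise.
Net moment of known loads = 433.7 N·m clockwise.
An unknown mass m at 1.51 m has arm 0.89 m; its moment is m·g·0.89 counterclockwise.
Setting net torque to zero: m × 10 × 0.89 = 433.7 → m = 433.7 / (10 × 0.89) = 48.7 kg.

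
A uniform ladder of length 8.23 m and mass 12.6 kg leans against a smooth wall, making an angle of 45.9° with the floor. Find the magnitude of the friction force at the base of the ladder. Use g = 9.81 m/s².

f ≈ 59.9 N

Sum moments about the foot of the ladder (the floor normal and friction both act there and drop out).
Ladder weight 12.6×9.81 = 123.6 N acts at 4.115 m along the ladder; its horizontal arm is 4.115·cos45.9° = 2.864 m → τ = 354 N·m clockwise.
Wall normal N acts horizontally at the top; its moment arm is the height L sinθ = 8.23·sin45.9° = 5.91 m, counterclockwise.
Στ = 0 ⇒ N × 5.91 = 354 ⇒ N = 59.9 N.
ΣFx = 0: friction at the foot balances the wall's push, so f = N_wall = 59.9 N.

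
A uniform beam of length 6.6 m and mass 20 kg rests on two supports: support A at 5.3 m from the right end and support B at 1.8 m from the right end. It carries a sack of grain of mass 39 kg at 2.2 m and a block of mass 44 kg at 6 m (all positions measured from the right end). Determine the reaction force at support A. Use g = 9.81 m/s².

Take moments about support B.
Beam weight: 20 × 9.81 = 196.2 N down at 3.3 m → arm 1.5 m, τ = 196.2 × 1.5 = 294.3 N·m counterclockwise.
Sack of grain: 39 × 9.81 = 382.6 N down at 2.2 m → arm 0.4 m, τ = 382.6 × 0.4 = 153 N·m counterclockwise.
Block: 44 × 9.81 = 431.6 N down at 6 m → arm 4.2 m, τ = 431.6 × 4.2 = 1813 N·m counterclockwise.
Net load moment about support B = 2260 N·m counterclockwise.
Reaction R at support A is upward at 5.3 m, arm 3.5 m → moment R × 3.5 clockwise.
Balancing moments: R × 3.5 = 2260, giving R = 646 N.

R_A ≈ 646 N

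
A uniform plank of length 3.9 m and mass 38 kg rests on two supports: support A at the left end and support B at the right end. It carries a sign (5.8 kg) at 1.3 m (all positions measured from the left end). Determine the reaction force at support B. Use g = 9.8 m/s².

Take moments about support A.
Beam weight: 38 × 9.8 = 372.4 N down at 1.95 m → arm 1.95 m, τ = 372.4 × 1.95 = 726.2 N·m clockwise.
Sign: 5.8 × 9.8 = 56.84 N down at 1.3 m → arm 1.3 m, τ = 56.84 × 1.3 = 73.89 N·m clockwise.
Net load moment about support A = 800.1 N·m clockwise.
Reaction R at support B is upward at 3.9 m, arm 3.9 m → moment R × 3.9 counterclockwise.
Στ = 0 ⇒ R × 3.9 = 800.1 ⇒ R = 205 N.

R_B ≈ 205 N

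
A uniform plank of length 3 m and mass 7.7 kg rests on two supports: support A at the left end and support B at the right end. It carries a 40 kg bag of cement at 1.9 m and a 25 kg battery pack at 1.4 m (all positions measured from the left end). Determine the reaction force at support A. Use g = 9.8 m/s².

R_A ≈ 312 N

Taking torques about support B:
Beam weight: 7.7 × 9.8 = 75.46 N down at 1.5 m → arm 1.5 m, τ = 75.46 × 1.5 = 113.2 N·m counterclockwise.
Bag of cement: 40 × 9.8 = 392 N down at 1.9 m → arm 1.1 m, τ = 392 × 1.1 = 431.2 N·m counterclockwise.
Battery pack: 25 × 9.8 = 245 N down at 1.4 m → arm 1.6 m, τ = 245 × 1.6 = 392 N·m counterclockwise.
Net load moment about support B = 936.4 N·m counterclockwise.
Reaction R at support A is upward at 0 m, arm 3 m → moment R × 3 clockwise.
Στ = 0 ⇒ R × 3 = 936.4 ⇒ R = 312 N.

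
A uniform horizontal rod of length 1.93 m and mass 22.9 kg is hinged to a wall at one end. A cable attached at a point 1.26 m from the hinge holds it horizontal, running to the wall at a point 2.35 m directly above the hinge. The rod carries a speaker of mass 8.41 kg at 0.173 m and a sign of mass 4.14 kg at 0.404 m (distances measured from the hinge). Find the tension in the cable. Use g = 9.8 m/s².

About the hinge:
Beam weight: 22.9 × 9.8 = 224.4 N down at 0.965 m → arm 0.965 m, τ = 224.4 × 0.965 = 216.5 N·m clockwise.
Speaker: 8.41 × 9.8 = 82.42 N down at 0.173 m → arm 0.173 m, τ = 82.42 × 0.173 = 14.26 N·m clockwise.
Sign: 4.14 × 9.8 = 40.57 N down at 0.404 m → arm 0.404 m, τ = 40.57 × 0.404 = 16.39 N·m clockwise.
Total clockwise load moment = 247.1 N·m.
The cable tension T acts at 1.26 m; only its component perpendicular to the rod, T sinθ, produces torque. sinθ = h/√(h²+d²) = 2.35/√(2.35²+1.26²) = 0.8813.
For rotational equilibrium, T × 1.26 × 0.8813 = 247.1, so T = 247.1 / 1.11 = 223 N.

T ≈ 223 N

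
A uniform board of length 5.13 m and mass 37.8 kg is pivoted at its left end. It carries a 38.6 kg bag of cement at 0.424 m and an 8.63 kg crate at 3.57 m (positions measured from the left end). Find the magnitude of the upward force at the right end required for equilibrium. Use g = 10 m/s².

Taking torques about the left end:
Beam weight: 37.8 × 10 = 378 N down at 2.565 m → arm 2.565 m, τ = 378 × 2.565 = 969.6 N·m clockwise.
Bag of cement: 38.6 × 10 = 386 N down at 0.424 m → arm 0.424 m, τ = 386 × 0.424 = 163.7 N·m clockwise.
Crate: 8.63 × 10 = 86.3 N down at 3.57 m → arm 3.57 m, τ = 86.3 × 3.57 = 308.1 N·m clockwise.
Net moment of the loads = 1441 N·m clockwise.
The upward force F acts at the right end, arm 5.13 m, giving F × 5.13 counterclockwise.
Setting net torque to zero: F × 5.13 = 1441 → F = 1441 / 5.13 = 281 N.

F ≈ 281 N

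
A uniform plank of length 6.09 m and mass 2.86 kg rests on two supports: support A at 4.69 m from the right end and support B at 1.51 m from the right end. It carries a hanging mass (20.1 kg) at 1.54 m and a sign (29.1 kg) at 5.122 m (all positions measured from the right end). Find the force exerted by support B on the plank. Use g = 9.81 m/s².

R_B ≈ 171 N

Choose support A as the axis so its reaction then has zero moment arm.
Beam weight: 2.86 × 9.81 = 28.06 N down at 3.045 m → arm 1.645 m, τ = 28.06 × 1.645 = 46.16 N·m clockwise.
Hanging mass: 20.1 × 9.81 = 197.2 N down at 1.54 m → arm 3.15 m, τ = 197.2 × 3.15 = 621.2 N·m clockwise.
Sign: 29.1 × 9.81 = 285.5 N down at 5.122 m → arm 0.432 m, τ = 285.5 × 0.432 = 123.3 N·m counterclockwise.
Net load moment about support A = 544.1 N·m clockwise.
Reaction R at support B is upward at 1.51 m, arm 3.18 m → moment R × 3.18 counterclockwise.
Στ = 0 ⇒ R × 3.18 = 544.1 ⇒ R = 171 N.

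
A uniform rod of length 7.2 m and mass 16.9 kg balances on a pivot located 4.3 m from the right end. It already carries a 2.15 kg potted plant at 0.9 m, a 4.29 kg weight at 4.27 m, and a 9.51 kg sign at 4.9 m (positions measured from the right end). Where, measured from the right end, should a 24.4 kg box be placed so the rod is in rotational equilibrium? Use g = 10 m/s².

x ≈ 4.86 m from the right end

Take moments about the pivot (at 4.3 m from the right end).
Beam weight: 16.9 × 10 = 169 N down at 3.6 m → arm 0.7 m, τ = 169 × 0.7 = 118.3 N·m clockwise.
Potted plant: 2.15 × 10 = 21.5 N down at 0.9 m → arm 3.4 m, τ = 21.5 × 3.4 = 73.1 N·m clockwise.
Weight: 4.29 × 10 = 42.9 N down at 4.27 m → arm 0.03 m, τ = 42.9 × 0.03 = 1.287 N·m clockwise.
Sign: 9.51 × 10 = 95.1 N down at 4.9 m → arm 0.6 m, τ = 95.1 × 0.6 = 57.06 N·m counterclockwise.
Net moment of existing loads = 135.6 N·m clockwise.
The box weighs 24.4 × 10 = 244 N and must supply an equal counterclockwise moment, so its lever arm about the pivot is 135.6 / 244 = 0.556 m.
That puts it at 4.3 + 0.556 = 4.86 m from the right end.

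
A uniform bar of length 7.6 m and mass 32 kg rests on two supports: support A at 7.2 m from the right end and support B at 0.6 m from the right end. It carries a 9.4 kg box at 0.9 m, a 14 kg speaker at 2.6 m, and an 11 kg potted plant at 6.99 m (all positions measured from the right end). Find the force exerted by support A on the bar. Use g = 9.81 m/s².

Choose support B as the axis so its reaction then has zero moment arm.
Beam weight: 32 × 9.81 = 313.9 N down at 3.8 m → arm 3.2 m, τ = 313.9 × 3.2 = 1004 N·m counterclockwise.
Box: 9.4 × 9.81 = 92.21 N down at 0.9 m → arm 0.3 m, τ = 92.21 × 0.3 = 27.66 N·m counterclockwise.
Speaker: 14 × 9.81 = 137.3 N down at 2.6 m → arm 2 m, τ = 137.3 × 2 = 274.6 N·m counterclockwise.
Potted plant: 11 × 9.81 = 107.9 N down at 6.99 m → arm 6.39 m, τ = 107.9 × 6.39 = 689.5 N·m counterclockwise.
Net load moment about support B = 1996 N·m counterclockwise.
Reaction R at support A is upward at 7.2 m, arm 6.6 m → moment R × 6.6 clockwise.
For rotational equilibrium, R × 6.6 = 1996, so R = 302 N.

R_A ≈ 302 N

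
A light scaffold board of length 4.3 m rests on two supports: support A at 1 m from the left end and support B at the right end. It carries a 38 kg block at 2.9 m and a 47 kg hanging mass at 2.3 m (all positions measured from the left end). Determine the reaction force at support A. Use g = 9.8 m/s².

R_A ≈ 437 N

Choose support B as the axis so its reaction then has zero moment arm.
Block: 38 × 9.8 = 372.4 N down at 2.9 m → arm 1.4 m, τ = 372.4 × 1.4 = 521.4 N·m counterclockwise.
Hanging mass: 47 × 9.8 = 460.6 N down at 2.3 m → arm 2 m, τ = 460.6 × 2 = 921.2 N·m counterclockwise.
Net load moment about support B = 1443 N·m counterclockwise.
Reaction R at support A is upward at 1 m, arm 3.3 m → moment R × 3.3 clockwise.
For rotational equilibrium, R × 3.3 = 1443, so R = 437 N.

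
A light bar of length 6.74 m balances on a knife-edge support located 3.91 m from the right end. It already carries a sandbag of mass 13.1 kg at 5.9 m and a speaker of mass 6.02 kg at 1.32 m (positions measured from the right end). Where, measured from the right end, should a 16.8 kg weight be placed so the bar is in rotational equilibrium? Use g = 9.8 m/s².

x ≈ 3.29 m from the right end

Choose the knife-edge support (at 3.91 m from the right end) as the axis so the support reaction has zero arm there.
Sandbag: 13.1 × 9.8 = 128.4 N down at 5.9 m → arm 1.99 m, τ = 128.4 × 1.99 = 255.5 N·m counterclockwise.
Speaker: 6.02 × 9.8 = 59 N down at 1.32 m → arm 2.59 m, τ = 59 × 2.59 = 152.8 N·m clockwise.
Net moment of existing loads = 102.7 N·m counterclockwise.
The weight weighs 16.8 × 9.8 = 164.6 N and must supply an equal clockwise moment, so its lever arm about the knife-edge support is 102.7 / 164.6 = 0.624 m.
That puts it at 3.91 − 0.624 = 3.29 m from the right end.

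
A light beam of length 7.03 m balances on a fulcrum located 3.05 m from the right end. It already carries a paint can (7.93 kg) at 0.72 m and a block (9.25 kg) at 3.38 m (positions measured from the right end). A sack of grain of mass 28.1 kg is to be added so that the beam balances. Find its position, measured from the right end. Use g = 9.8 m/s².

x ≈ 3.6 m from the right end

Sum moments about the fulcrum (at 3.05 m from the right end) (the support reaction has zero arm there).
Paint can: 7.93 × 9.8 = 77.71 N down at 0.72 m → arm 2.33 m, τ = 77.71 × 2.33 = 181.1 N·m clockwise.
Block: 9.25 × 9.8 = 90.65 N down at 3.38 m → arm 0.33 m, τ = 90.65 × 0.33 = 29.91 N·m counterclockwise.
Net moment of existing loads = 151.2 N·m clockwise.
The sack of grain weighs 28.1 × 9.8 = 275.4 N and must supply an equal counterclockwise moment, so its lever arm about the fulcrum is 151.2 / 275.4 = 0.549 m.
That puts it at 3.05 + 0.549 = 3.6 m from the right end.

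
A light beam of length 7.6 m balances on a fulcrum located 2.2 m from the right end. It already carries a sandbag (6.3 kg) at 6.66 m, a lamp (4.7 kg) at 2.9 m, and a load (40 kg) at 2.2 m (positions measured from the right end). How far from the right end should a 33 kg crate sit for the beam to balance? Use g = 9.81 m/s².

Choose the fulcrum (at 2.2 m from the right end) as the axis so the support reaction has zero arm there.
Sandbag: 6.3 × 9.81 = 61.8 N down at 6.66 m → arm 4.46 m, τ = 61.8 × 4.46 = 275.6 N·m counterclockwise.
Lamp: 4.7 × 9.81 = 46.11 N down at 2.9 m → arm 0.7 m, τ = 46.11 × 0.7 = 32.28 N·m counterclockwise.
Load: acts at the fulcrum, moment arm 0 → no torque.
Net moment of existing loads = 307.9 N·m counterclockwise.
The crate weighs 33 × 9.81 = 323.7 N and must supply an equal clockwise moment, so its lever arm about the fulcrum is 307.9 / 323.7 = 0.951 m.
That puts it at 2.2 − 0.951 = 1.25 m from the right end.

x ≈ 1.25 m from the right end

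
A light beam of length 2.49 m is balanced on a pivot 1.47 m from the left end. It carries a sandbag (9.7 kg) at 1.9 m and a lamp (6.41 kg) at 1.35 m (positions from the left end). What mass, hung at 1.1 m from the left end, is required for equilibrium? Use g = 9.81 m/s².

Choose the pivot (at 1.47 m from the left end) as the axis so the support reaction has zero arm there.
Sandbag: 9.7 × 9.81 = 95.16 N down at 1.9 m → arm 0.43 m, τ = 95.16 × 0.43 = 40.92 N·m clockwise.
Lamp: 6.41 × 9.81 = 62.88 N down at 1.35 m → arm 0.12 m, τ = 62.88 × 0.12 = 7.546 N·m counterclockwise.
Net moment of known loads = 33.37 N·m clockwise.
An unknown mass m at 1.1 m has arm 0.37 m; its moment is m·g·0.37 counterclockwise.
For rotational equilibrium, m × 9.81 × 0.37 = 33.37, so m = 33.37 / (9.81 × 0.37) = 9.19 kg.

m ≈ 9.19 kg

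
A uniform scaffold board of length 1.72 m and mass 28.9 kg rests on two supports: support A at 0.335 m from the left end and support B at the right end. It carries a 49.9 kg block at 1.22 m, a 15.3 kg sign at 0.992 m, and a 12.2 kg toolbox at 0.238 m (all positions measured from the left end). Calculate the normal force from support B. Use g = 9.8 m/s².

R_B ≈ 483 N

Sum moments about support A (its reaction then has zero moment arm).
Beam weight: 28.9 × 9.8 = 283.2 N down at 0.86 m → arm 0.525 m, τ = 283.2 × 0.525 = 148.7 N·m clockwise.
Block: 49.9 × 9.8 = 489 N down at 1.22 m → arm 0.885 m, τ = 489 × 0.885 = 432.8 N·m clockwise.
Sign: 15.3 × 9.8 = 149.9 N down at 0.992 m → arm 0.657 m, τ = 149.9 × 0.657 = 98.48 N·m clockwise.
Toolbox: 12.2 × 9.8 = 119.6 N down at 0.238 m → arm 0.097 m, τ = 119.6 × 0.097 = 11.6 N·m counterclockwise.
Net load moment about support A = 668.4 N·m clockwise.
Reaction R at support B is upward at 1.72 m, arm 1.385 m → moment R × 1.385 counterclockwise.
Setting net torque to zero: R × 1.385 = 668.4 → R = 483 N.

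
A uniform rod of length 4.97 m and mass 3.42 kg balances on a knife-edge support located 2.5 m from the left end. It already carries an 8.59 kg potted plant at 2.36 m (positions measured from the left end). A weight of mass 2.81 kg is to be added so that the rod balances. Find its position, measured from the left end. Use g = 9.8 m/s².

Taking torques about the knife-edge support (at 2.5 m from the left end):
Beam weight: 3.42 × 9.8 = 33.52 N down at 2.485 m → arm 0.015 m, τ = 33.52 × 0.015 = 0.5028 N·m counterclockwise.
Potted plant: 8.59 × 9.8 = 84.18 N down at 2.36 m → arm 0.14 m, τ = 84.18 × 0.14 = 11.79 N·m counterclockwise.
Net moment of existing loads = 12.29 N·m counterclockwise.
The weight weighs 2.81 × 9.8 = 27.54 N and must supply an equal clockwise moment, so its lever arm about the knife-edge support is 12.29 / 27.54 = 0.446 m.
That puts it at 2.5 + 0.446 = 2.95 m from the left end.

x ≈ 2.95 m from the left end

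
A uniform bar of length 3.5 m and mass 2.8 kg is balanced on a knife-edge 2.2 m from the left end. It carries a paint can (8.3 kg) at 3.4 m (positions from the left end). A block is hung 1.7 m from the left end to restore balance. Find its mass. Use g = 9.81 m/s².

Choose the knife-edge (at 2.2 m from the left end) as the axis so the support reaction has zero arm there.
Beam weight: 2.8 × 9.81 = 27.47 N down at 1.75 m → arm 0.45 m, τ = 27.47 × 0.45 = 12.36 N·m counterclockwise.
Paint can: 8.3 × 9.81 = 81.42 N down at 3.4 m → arm 1.2 m, τ = 81.42 × 1.2 = 97.7 N·m clockwise.
Net moment of known loads = 85.34 N·m clockwise.
An unknown mass m at 1.7 m has arm 0.5 m; its moment is m·g·0.5 counterclockwise.
Balancing moments: m × 9.81 × 0.5 = 85.34, giving m = 85.34 / (9.81 × 0.5) = 17.4 kg.

m ≈ 17.4 kg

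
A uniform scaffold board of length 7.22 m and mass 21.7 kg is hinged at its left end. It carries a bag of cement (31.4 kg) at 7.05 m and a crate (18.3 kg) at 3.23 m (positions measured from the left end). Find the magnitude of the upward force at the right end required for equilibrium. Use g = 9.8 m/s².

Choose the left end as the axis so the unknown pivot reaction has zero arm there.
Beam weight: 21.7 × 9.8 = 212.7 N down at 3.61 m → arm 3.61 m, τ = 212.7 × 3.61 = 767.8 N·m clockwise.
Bag of cement: 31.4 × 9.8 = 307.7 N down at 7.05 m → arm 7.05 m, τ = 307.7 × 7.05 = 2169 N·m clockwise.
Crate: 18.3 × 9.8 = 179.3 N down at 3.23 m → arm 3.23 m, τ = 179.3 × 3.23 = 579.1 N·m clockwise.
Net moment of the loads = 3516 N·m clockwise.
The upward force F acts at the right end, arm 7.22 m, giving F × 7.22 counterclockwise.
Balancing moments: F × 7.22 = 3516, giving F = 3516 / 7.22 = 487 N.

F ≈ 487 N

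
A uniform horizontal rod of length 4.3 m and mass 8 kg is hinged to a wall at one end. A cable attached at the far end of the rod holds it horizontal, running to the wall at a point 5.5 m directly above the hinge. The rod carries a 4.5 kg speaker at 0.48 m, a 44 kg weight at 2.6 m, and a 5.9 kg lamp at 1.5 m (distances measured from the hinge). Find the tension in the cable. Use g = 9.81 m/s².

Take moments about the hinge.
Beam weight: 8 × 9.81 = 78.48 N down at 2.15 m → arm 2.15 m, τ = 78.48 × 2.15 = 168.7 N·m clockwise.
Speaker: 4.5 × 9.81 = 44.15 N down at 0.48 m → arm 0.48 m, τ = 44.15 × 0.48 = 21.19 N·m clockwise.
Weight: 44 × 9.81 = 431.6 N down at 2.6 m → arm 2.6 m, τ = 431.6 × 2.6 = 1122 N·m clockwise.
Lamp: 5.9 × 9.81 = 57.88 N down at 1.5 m → arm 1.5 m, τ = 57.88 × 1.5 = 86.82 N·m clockwise.
Total clockwise load moment = 1399 N·m.
The cable tension T acts at 4.3 m; only its component perpendicular to the rod, T sinθ, produces torque. sinθ = h/√(h²+d²) = 5.5/√(5.5²+4.3²) = 0.7878.
Balancing moments: T × 4.3 × 0.7878 = 1399, giving T = 1399 / 3.388 = 413 N.

T ≈ 413 N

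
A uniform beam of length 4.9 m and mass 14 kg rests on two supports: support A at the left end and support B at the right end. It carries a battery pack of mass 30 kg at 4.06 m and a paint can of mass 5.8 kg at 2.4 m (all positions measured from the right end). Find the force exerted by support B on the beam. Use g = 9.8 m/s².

About support A:
Beam weight: 14 × 9.8 = 137.2 N down at 2.45 m → arm 2.45 m, τ = 137.2 × 2.45 = 336.1 N·m clockwise.
Battery pack: 30 × 9.8 = 294 N down at 4.06 m → arm 0.84 m, τ = 294 × 0.84 = 247 N·m clockwise.
Paint can: 5.8 × 9.8 = 56.84 N down at 2.4 m → arm 2.5 m, τ = 56.84 × 2.5 = 142.1 N·m clockwise.
Net load moment about support A = 725.2 N·m clockwise.
Reaction R at support B is upward at 0 m, arm 4.9 m → moment R × 4.9 counterclockwise.
Στ = 0 ⇒ R × 4.9 = 725.2 ⇒ R = 148 N.

R_B ≈ 148 N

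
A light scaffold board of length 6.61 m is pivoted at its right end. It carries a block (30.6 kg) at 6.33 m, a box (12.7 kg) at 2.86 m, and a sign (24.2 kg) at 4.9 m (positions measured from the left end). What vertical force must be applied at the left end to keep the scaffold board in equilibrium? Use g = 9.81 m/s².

Choose the right end as the axis so the unknown pivot reaction has zero arm there.
Block: 30.6 × 9.81 = 300.2 N down at 6.33 m → arm 0.28 m, τ = 300.2 × 0.28 = 84.06 N·m counterclockwise.
Box: 12.7 × 9.81 = 124.6 N down at 2.86 m → arm 3.75 m, τ = 124.6 × 3.75 = 467.2 N·m counterclockwise.
Sign: 24.2 × 9.81 = 237.4 N down at 4.9 m → arm 1.71 m, τ = 237.4 × 1.71 = 406 N·m counterclockwise.
Net moment of the loads = 957.3 N·m counterclockwise.
The upward force F acts at the left end, arm 6.61 m, giving F × 6.61 clockwise.
Στ = 0 ⇒ F × 6.61 = 957.3 ⇒ F = 957.3 / 6.61 = 145 N.

F ≈ 145 N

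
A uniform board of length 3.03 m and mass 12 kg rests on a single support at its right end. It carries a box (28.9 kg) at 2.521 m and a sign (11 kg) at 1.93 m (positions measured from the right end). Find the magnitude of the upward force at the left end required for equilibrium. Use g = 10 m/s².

F ≈ 371 N

Taking torques about the right end:
Beam weight: 12 × 10 = 120 N down at 1.515 m → arm 1.515 m, τ = 120 × 1.515 = 181.8 N·m counterclockwise.
Box: 28.9 × 10 = 289 N down at 2.521 m → arm 2.521 m, τ = 289 × 2.521 = 728.6 N·m counterclockwise.
Sign: 11 × 10 = 110 N down at 1.93 m → arm 1.93 m, τ = 110 × 1.93 = 212.3 N·m counterclockwise.
Net moment of the loads = 1123 N·m counterclockwise.
The upward force F acts at the left end, arm 3.03 m, giving F × 3.03 clockwise.
For rotational equilibrium, F × 3.03 = 1123, so F = 1123 / 3.03 = 371 N.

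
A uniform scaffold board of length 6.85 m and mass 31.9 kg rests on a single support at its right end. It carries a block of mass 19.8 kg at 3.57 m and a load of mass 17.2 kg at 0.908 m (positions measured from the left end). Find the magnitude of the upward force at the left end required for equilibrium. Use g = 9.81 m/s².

F ≈ 396 N

Sum moments about the right end (the unknown pivot reaction has zero arm there).
Beam weight: 31.9 × 9.81 = 312.9 N down at 3.425 m → arm 3.425 m, τ = 312.9 × 3.425 = 1072 N·m counterclockwise.
Block: 19.8 × 9.81 = 194.2 N down at 3.57 m → arm 3.28 m, τ = 194.2 × 3.28 = 637 N·m counterclockwise.
Load: 17.2 × 9.81 = 168.7 N down at 0.908 m → arm 5.942 m, τ = 168.7 × 5.942 = 1002 N·m counterclockwise.
Net moment of the loads = 2711 N·m counterclockwise.
The upward force F acts at the left end, arm 6.85 m, giving F × 6.85 clockwise.
Στ = 0 ⇒ F × 6.85 = 2711 ⇒ F = 2711 / 6.85 = 396 N.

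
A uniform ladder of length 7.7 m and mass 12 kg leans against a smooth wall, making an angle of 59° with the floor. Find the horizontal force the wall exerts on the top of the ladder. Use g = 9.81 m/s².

N_wall ≈ 35.4 N

Sum moments about the foot of the ladder (the floor normal and friction both act there and drop out).
Ladder weight 12×9.81 = 117.7 N acts at 3.85 m along the ladder; its horizontal arm is 3.85·cos59° = 1.983 m → τ = 233.4 N·m clockwise.
Wall normal N acts horizontally at the top; its moment arm is the height L sinθ = 7.7·sin59° = 6.6 m, counterclockwise.
Setting net torque to zero: N × 6.6 = 233.4 → N = 35.4 N.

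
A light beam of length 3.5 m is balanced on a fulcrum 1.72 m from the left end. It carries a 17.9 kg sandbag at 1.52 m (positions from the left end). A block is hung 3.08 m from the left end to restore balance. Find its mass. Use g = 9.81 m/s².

Taking torques about the fulcrum (at 1.72 m from the left end):
Sandbag: 17.9 × 9.81 = 175.6 N down at 1.52 m → arm 0.2 m, τ = 175.6 × 0.2 = 35.12 N·m counterclockwise.
Net moment of known loads = 35.12 N·m counterclockwise.
An unknown mass m at 3.08 m has arm 1.36 m; its moment is m·g·1.36 clockwise.
Setting net torque to zero: m × 9.81 × 1.36 = 35.12 → m = 35.12 / (9.81 × 1.36) = 2.63 kg.

m ≈ 2.63 kg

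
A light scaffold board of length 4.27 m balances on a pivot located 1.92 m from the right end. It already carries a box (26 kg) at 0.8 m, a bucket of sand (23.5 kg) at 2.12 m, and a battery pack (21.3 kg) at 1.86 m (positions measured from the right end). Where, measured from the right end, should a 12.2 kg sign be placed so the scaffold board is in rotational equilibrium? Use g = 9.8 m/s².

x ≈ 4.03 m from the right end

Take moments about the pivot (at 1.92 m from the right end).
Box: 26 × 9.8 = 254.8 N down at 0.8 m → arm 1.12 m, τ = 254.8 × 1.12 = 285.4 N·m clockwise.
Bucket of sand: 23.5 × 9.8 = 230.3 N down at 2.12 m → arm 0.2 m, τ = 230.3 × 0.2 = 46.06 N·m counterclockwise.
Battery pack: 21.3 × 9.8 = 208.7 N down at 1.86 m → arm 0.06 m, τ = 208.7 × 0.06 = 12.52 N·m clockwise.
Net moment of existing loads = 251.9 N·m clockwise.
The sign weighs 12.2 × 9.8 = 119.6 N and must supply an equal counterclockwise moment, so its lever arm about the pivot is 251.9 / 119.6 = 2.11 m.
That puts it at 1.92 + 2.11 = 4.03 m from the right end.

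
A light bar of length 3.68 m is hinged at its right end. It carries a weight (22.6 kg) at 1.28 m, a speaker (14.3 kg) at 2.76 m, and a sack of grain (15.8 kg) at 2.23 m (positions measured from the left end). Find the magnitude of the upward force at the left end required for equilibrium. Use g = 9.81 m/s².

Taking torques about the right end:
Weight: 22.6 × 9.81 = 221.7 N down at 1.28 m → arm 2.4 m, τ = 221.7 × 2.4 = 532.1 N·m counterclockwise.
Speaker: 14.3 × 9.81 = 140.3 N down at 2.76 m → arm 0.92 m, τ = 140.3 × 0.92 = 129.1 N·m counterclockwise.
Sack of grain: 15.8 × 9.81 = 155 N down at 2.23 m → arm 1.45 m, τ = 155 × 1.45 = 224.8 N·m counterclockwise.
Net moment of the loads = 886 N·m counterclockwise.
The upward force F acts at the left end, arm 3.68 m, giving F × 3.68 clockwise.
Setting net torque to zero: F × 3.68 = 886 → F = 886 / 3.68 = 241 N.

F ≈ 241 N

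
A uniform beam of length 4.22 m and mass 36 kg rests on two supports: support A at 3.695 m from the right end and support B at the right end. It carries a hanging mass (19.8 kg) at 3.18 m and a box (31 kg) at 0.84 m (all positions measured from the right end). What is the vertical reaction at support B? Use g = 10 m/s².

Take moments about support A.
Beam weight: 36 × 10 = 360 N down at 2.11 m → arm 1.585 m, τ = 360 × 1.585 = 570.6 N·m clockwise.
Hanging mass: 19.8 × 10 = 198 N down at 3.18 m → arm 0.515 m, τ = 198 × 0.515 = 102 N·m clockwise.
Box: 31 × 10 = 310 N down at 0.84 m → arm 2.855 m, τ = 310 × 2.855 = 885 N·m clockwise.
Net load moment about support A = 1558 N·m clockwise.
Reaction R at support B is upward at 0 m, arm 3.695 m → moment R × 3.695 counterclockwise.
Balancing moments: R × 3.695 = 1558, giving R = 422 N.

R_B ≈ 422 N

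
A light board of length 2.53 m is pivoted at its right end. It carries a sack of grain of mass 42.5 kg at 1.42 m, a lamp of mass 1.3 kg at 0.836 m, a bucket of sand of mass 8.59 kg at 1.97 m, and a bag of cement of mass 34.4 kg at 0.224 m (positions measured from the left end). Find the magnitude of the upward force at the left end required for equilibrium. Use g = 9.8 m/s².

Choose the right end as the axis so the unknown pivot reaction has zero arm there.
Sack of grain: 42.5 × 9.8 = 416.5 N down at 1.42 m → arm 1.11 m, τ = 416.5 × 1.11 = 462.3 N·m counterclockwise.
Lamp: 1.3 × 9.8 = 12.74 N down at 0.836 m → arm 1.694 m, τ = 12.74 × 1.694 = 21.58 N·m counterclockwise.
Bucket of sand: 8.59 × 9.8 = 84.18 N down at 1.97 m → arm 0.56 m, τ = 84.18 × 0.56 = 47.14 N·m counterclockwise.
Bag of cement: 34.4 × 9.8 = 337.1 N down at 0.224 m → arm 2.306 m, τ = 337.1 × 2.306 = 777.4 N·m counterclockwise.
Net moment of the loads = 1308 N·m counterclockwise.
The upward force F acts at the left end, arm 2.53 m, giving F × 2.53 clockwise.
For rotational equilibrium, F × 2.53 = 1308, so F = 1308 / 2.53 = 517 N.

F ≈ 517 N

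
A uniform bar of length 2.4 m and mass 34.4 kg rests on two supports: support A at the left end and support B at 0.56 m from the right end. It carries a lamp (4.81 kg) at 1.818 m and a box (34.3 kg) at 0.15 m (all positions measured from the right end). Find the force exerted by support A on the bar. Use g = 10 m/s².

Sum moments about support B (its reaction then has zero moment arm).
Beam weight: 34.4 × 10 = 344 N down at 1.2 m → arm 0.64 m, τ = 344 × 0.64 = 220.2 N·m counterclockwise.
Lamp: 4.81 × 10 = 48.1 N down at 1.818 m → arm 1.258 m, τ = 48.1 × 1.258 = 60.51 N·m counterclockwise.
Box: 34.3 × 10 = 343 N down at 0.15 m → arm 0.41 m, τ = 343 × 0.41 = 140.6 N·m clockwise.
Net load moment about support B = 140.1 N·m counterclockwise.
Reaction R at support A is upward at 2.4 m, arm 1.84 m → moment R × 1.84 clockwise.
For rotational equilibrium, R × 1.84 = 140.1, so R = 76.1 N.

R_A ≈ 76.1 N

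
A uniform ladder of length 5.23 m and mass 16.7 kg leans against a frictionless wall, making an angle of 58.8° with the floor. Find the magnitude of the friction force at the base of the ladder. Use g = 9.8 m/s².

About the foot of the ladder:
Ladder weight 16.7×9.8 = 163.7 N acts at 2.615 m along the ladder; its horizontal arm is 2.615·cos58.8° = 1.355 m → τ = 221.8 N·m clockwise.
Wall normal N acts horizontally at the top; its moment arm is the height L sinθ = 5.23·sin58.8° = 4.474 m, counterclockwise.
Balancing moments: N × 4.474 = 221.8, giving N = 49.6 N.
ΣFx = 0: friction at the foot balances the wall's push, so f = N_wall = 49.6 N.

f ≈ 49.6 N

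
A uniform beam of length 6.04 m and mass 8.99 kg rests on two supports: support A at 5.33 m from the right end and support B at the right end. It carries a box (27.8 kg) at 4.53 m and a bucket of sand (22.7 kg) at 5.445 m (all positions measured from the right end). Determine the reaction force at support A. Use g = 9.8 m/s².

R_A ≈ 509 N

Sum moments about support B (its reaction then has zero moment arm).
Beam weight: 8.99 × 9.8 = 88.1 N down at 3.02 m → arm 3.02 m, τ = 88.1 × 3.02 = 266.1 N·m counterclockwise.
Box: 27.8 × 9.8 = 272.4 N down at 4.53 m → arm 4.53 m, τ = 272.4 × 4.53 = 1234 N·m counterclockwise.
Bucket of sand: 22.7 × 9.8 = 222.5 N down at 5.445 m → arm 5.445 m, τ = 222.5 × 5.445 = 1212 N·m counterclockwise.
Net load moment about support B = 2712 N·m counterclockwise.
Reaction R at support A is upward at 5.33 m, arm 5.33 m → moment R × 5.33 clockwise.
Balancing moments: R × 5.33 = 2712, giving R = 509 N.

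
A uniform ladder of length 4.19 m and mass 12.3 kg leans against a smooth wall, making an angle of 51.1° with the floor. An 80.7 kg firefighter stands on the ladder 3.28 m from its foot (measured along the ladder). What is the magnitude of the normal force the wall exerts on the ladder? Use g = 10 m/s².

Sum moments about the foot of the ladder (the floor normal and friction both act there and drop out).
Ladder weight 12.3×10 = 123 N acts at 2.095 m along the ladder; its horizontal arm is 2.095·cos51.1° = 1.316 m → τ = 161.9 N·m clockwise.
Firefighter: 80.7×10 = 807 N at 3.28 m → arm 2.06 m → τ = 1662 N·m clockwise.
Wall normal N acts horizontally at the top; its moment arm is the height L sinθ = 4.19·sin51.1° = 3.261 m, counterclockwise.
Balancing moments: N × 3.261 = 1824, giving N = 559 N.

N_wall ≈ 559 N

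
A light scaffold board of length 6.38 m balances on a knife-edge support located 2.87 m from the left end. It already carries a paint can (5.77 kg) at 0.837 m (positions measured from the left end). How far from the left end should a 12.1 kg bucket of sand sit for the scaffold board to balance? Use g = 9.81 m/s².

Taking torques about the knife-edge support (at 2.87 m from the left end):
Paint can: 5.77 × 9.81 = 56.6 N down at 0.837 m → arm 2.033 m, τ = 56.6 × 2.033 = 115.1 N·m counterclockwise.
Net moment of existing loads = 115.1 N·m counterclockwise.
The bucket of sand weighs 12.1 × 9.81 = 118.7 N and must supply an equal clockwise moment, so its lever arm about the knife-edge support is 115.1 / 118.7 = 0.97 m.
That puts it at 2.87 + 0.97 = 3.84 m from the left end.

x ≈ 3.84 m from the left end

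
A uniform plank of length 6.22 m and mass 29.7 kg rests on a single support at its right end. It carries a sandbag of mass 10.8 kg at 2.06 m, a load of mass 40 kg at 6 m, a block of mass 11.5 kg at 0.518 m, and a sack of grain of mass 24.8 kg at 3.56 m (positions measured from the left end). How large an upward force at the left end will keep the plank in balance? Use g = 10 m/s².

F ≈ 446 N

About the right end:
Beam weight: 29.7 × 10 = 297 N down at 3.11 m → arm 3.11 m, τ = 297 × 3.11 = 923.7 N·m counterclockwise.
Sandbag: 10.8 × 10 = 108 N down at 2.06 m → arm 4.16 m, τ = 108 × 4.16 = 449.3 N·m counterclockwise.
Load: 40 × 10 = 400 N down at 6 m → arm 0.22 m, τ = 400 × 0.22 = 88 N·m counterclockwise.
Block: 11.5 × 10 = 115 N down at 0.518 m → arm 5.702 m, τ = 115 × 5.702 = 655.7 N·m counterclockwise.
Sack of grain: 24.8 × 10 = 248 N down at 3.56 m → arm 2.66 m, τ = 248 × 2.66 = 659.7 N·m counterclockwise.
Net moment of the loads = 2776 N·m counterclockwise.
The upward force F acts at the left end, arm 6.22 m, giving F × 6.22 clockwise.
Setting net torque to zero: F × 6.22 = 2776 → F = 2776 / 6.22 = 446 N.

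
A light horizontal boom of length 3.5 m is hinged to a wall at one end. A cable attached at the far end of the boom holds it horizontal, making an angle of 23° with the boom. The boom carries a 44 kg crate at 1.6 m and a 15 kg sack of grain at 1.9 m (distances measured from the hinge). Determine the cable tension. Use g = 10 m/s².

T ≈ 723 N

Sum moments about the hinge (the unknown hinge reaction has zero arm there).
Crate: 44 × 10 = 440 N down at 1.6 m → arm 1.6 m, τ = 440 × 1.6 = 704 N·m clockwise.
Sack of grain: 15 × 10 = 150 N down at 1.9 m → arm 1.9 m, τ = 150 × 1.9 = 285 N·m clockwise.
Total clockwise load moment = 989 N·m.
The cable tension T acts at 3.5 m; only its component perpendicular to the boom, T sinθ, produces torque. sin 23° = 0.3907.
Setting net torque to zero: T × 3.5 × 0.3907 = 989 → T = 989 / 1.367 = 723 N.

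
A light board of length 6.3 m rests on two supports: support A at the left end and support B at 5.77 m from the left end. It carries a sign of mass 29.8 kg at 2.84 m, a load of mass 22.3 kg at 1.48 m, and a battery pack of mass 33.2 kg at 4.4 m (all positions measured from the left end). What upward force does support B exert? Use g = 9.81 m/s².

R_B ≈ 448 N

Sum moments about support A (its reaction then has zero moment arm).
Sign: 29.8 × 9.81 = 292.3 N down at 2.84 m → arm 2.84 m, τ = 292.3 × 2.84 = 830.1 N·m clockwise.
Load: 22.3 × 9.81 = 218.8 N down at 1.48 m → arm 1.48 m, τ = 218.8 × 1.48 = 323.8 N·m clockwise.
Battery pack: 33.2 × 9.81 = 325.7 N down at 4.4 m → arm 4.4 m, τ = 325.7 × 4.4 = 1433 N·m clockwise.
Net load moment about support A = 2587 N·m clockwise.
Reaction R at support B is upward at 5.77 m, arm 5.77 m → moment R × 5.77 counterclockwise.
Στ = 0 ⇒ R × 5.77 = 2587 ⇒ R = 448 N.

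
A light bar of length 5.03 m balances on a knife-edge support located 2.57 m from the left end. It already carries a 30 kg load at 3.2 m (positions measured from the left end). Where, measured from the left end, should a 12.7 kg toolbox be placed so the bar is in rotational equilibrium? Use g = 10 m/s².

x ≈ 1.08 m from the left end

Choose the knife-edge support (at 2.57 m from the left end) as the axis so the support reaction has zero arm there.
Load: 30 × 10 = 300 N down at 3.2 m → arm 0.63 m, τ = 300 × 0.63 = 189 N·m clockwise.
Net moment of existing loads = 189 N·m clockwise.
The toolbox weighs 12.7 × 10 = 127 N and must supply an equal counterclockwise moment, so its lever arm about the knife-edge support is 189 / 127 = 1.49 m.
That puts it at 2.57 − 1.49 = 1.08 m from the left end.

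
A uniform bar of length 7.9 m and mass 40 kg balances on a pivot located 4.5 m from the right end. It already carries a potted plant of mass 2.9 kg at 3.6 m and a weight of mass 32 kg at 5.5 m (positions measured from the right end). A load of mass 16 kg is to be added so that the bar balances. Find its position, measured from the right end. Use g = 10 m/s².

Choose the pivot (at 4.5 m from the right end) as the axis so the support reaction has zero arm there.
Beam weight: 40 × 10 = 400 N down at 3.95 m → arm 0.55 m, τ = 400 × 0.55 = 220 N·m clockwise.
Potted plant: 2.9 × 10 = 29 N down at 3.6 m → arm 0.9 m, τ = 29 × 0.9 = 26.1 N·m clockwise.
Weight: 32 × 10 = 320 N down at 5.5 m → arm 1 m, τ = 320 × 1 = 320 N·m counterclockwise.
Net moment of existing loads = 73.9 N·m counterclockwise.
The load weighs 16 × 10 = 160 N and must supply an equal clockwise moment, so its lever arm about the pivot is 73.9 / 160 = 0.462 m.
That puts it at 4.5 − 0.462 = 4.04 m from the right end.

x ≈ 4.04 m from the right end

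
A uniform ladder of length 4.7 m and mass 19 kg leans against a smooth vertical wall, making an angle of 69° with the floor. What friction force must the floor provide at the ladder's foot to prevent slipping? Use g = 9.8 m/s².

f ≈ 35.7 N

Taking torques about the foot of the ladder:
Ladder weight 19×9.8 = 186.2 N acts at 2.35 m along the ladder; its horizontal arm is 2.35·cos69° = 0.8422 m → τ = 156.8 N·m clockwise.
Wall normal N acts horizontally at the top; its moment arm is the height L sinθ = 4.7·sin69° = 4.388 m, counterclockwise.
Στ = 0 ⇒ N × 4.388 = 156.8 ⇒ N = 35.7 N.
ΣFx = 0: friction at the foot balances the wall's push, so f = N_wall = 35.7 N.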